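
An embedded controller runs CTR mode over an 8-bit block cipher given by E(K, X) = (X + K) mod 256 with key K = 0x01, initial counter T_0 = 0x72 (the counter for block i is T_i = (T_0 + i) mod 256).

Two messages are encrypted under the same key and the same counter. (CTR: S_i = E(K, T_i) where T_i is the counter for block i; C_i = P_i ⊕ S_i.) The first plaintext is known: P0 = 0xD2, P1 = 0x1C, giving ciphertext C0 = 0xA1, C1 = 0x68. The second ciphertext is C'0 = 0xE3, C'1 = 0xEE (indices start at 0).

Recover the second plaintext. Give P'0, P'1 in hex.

In CTR with a reused counter, both messages share the same keystream S_i, so C_i ⊕ C'_i = P_i ⊕ P'_i and thus P'_i = P_i ⊕ C_i ⊕ C'_i.
P'0: 0xD2 ⊕ 0xA1 ⊕ 0xE3 = 0x90.
P'1: 0x1C ⊕ 0x68 ⊕ 0xEE = 0x9A.

P'0 = 0x90, P'1 = 0x9A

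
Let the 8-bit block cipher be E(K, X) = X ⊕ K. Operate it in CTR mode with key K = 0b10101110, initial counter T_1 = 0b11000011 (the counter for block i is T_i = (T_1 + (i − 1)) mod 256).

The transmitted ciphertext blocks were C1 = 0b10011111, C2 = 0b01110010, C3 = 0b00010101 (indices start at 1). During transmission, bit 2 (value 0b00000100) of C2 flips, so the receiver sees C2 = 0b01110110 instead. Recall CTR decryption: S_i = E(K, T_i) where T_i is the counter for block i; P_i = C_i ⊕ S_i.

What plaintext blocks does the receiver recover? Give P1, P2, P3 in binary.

P1 = 0b11110010, P2 = 0b00011100, P3 = 0b01111110

Only C2 changed, to 0b01110110. In CTR, a change in C_i flips the same bit in P_i only; the keystream is unaffected. Decrypting the received ciphertext:
P1: T = 0b11000011, S = E(K, T) = 0b01101101; 0b10011111 ⊕ 0b01101101 = 0b11110010.
P2: T = 0b11000100, S = E(K, T) = 0b01101010; 0b01110110 ⊕ 0b01101010 = 0b00011100.
P3: T = 0b11000101, S = E(K, T) = 0b01101011; 0b00010101 ⊕ 0b01101011 = 0b01111110.
Blocks that differ from the original plaintext: P2.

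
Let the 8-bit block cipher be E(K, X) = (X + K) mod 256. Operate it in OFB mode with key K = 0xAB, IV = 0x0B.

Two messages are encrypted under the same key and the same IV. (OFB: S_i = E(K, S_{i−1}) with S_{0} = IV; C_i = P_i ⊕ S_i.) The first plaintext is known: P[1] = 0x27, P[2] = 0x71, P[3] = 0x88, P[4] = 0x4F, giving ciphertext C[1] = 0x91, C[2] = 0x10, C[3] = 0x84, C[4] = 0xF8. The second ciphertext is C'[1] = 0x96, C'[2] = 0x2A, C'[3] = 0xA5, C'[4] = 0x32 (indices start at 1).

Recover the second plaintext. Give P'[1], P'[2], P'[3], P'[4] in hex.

P'[1] = 0x20, P'[2] = 0x4B, P'[3] = 0xA9, P'[4] = 0x85

In OFB with a reused IV, both messages share the same keystream S_i, so C_i ⊕ C'_i = P_i ⊕ P'_i and thus P'_i = P_i ⊕ C_i ⊕ C'_i.
P'[1]: 0x27 ⊕ 0x91 ⊕ 0x96 = 0x20.
P'[2]: 0x71 ⊕ 0x10 ⊕ 0x2A = 0x4B.
P'[3]: 0x88 ⊕ 0x84 ⊕ 0xA5 = 0xA9.
P'[4]: 0x4F ⊕ 0xF8 ⊕ 0x32 = 0x85.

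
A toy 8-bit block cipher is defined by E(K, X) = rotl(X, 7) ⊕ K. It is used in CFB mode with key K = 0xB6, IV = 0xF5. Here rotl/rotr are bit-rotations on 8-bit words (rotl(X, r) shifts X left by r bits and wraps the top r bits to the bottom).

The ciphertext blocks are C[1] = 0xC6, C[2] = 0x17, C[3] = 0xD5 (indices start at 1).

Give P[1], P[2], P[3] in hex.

CFB decryption: P_i = C_i ⊕ E(K, C_{i−1}), with C_{0} = IV.
P[1]: E(K, 0xF5) = 0x4C; 0xC6 ⊕ 0x4C = 0x8A.
P[2]: E(K, 0xC6) = 0xD5; 0x17 ⊕ 0xD5 = 0xC2.
P[3]: E(K, 0x17) = 0x3D; 0xD5 ⊕ 0x3D = 0xE8.

P[1] = 0x8A, P[2] = 0xC2, P[3] = 0xE8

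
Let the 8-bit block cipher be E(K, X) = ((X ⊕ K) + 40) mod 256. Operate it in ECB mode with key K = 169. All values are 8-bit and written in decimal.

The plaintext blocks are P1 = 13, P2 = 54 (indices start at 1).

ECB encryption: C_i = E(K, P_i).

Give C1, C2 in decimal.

C1: E(K, 13) = 204.
C2: E(K, 54) = 199.

C1 = 204, C2 = 199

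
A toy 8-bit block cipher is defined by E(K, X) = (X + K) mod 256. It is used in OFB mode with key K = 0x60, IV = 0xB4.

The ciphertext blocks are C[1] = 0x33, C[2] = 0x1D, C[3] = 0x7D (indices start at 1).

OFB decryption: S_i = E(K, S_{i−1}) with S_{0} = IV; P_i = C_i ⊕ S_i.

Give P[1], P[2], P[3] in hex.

P[1] = 0x27, P[2] = 0x69, P[3] = 0xA9

P[1]: S = E(K, 0xB4) = 0x14; 0x33 ⊕ 0x14 = 0x27.
P[2]: S = E(K, 0x14) = 0x74; 0x1D ⊕ 0x74 = 0x69.
P[3]: S = E(K, 0x74) = 0xD4; 0x7D ⊕ 0xD4 = 0xA9.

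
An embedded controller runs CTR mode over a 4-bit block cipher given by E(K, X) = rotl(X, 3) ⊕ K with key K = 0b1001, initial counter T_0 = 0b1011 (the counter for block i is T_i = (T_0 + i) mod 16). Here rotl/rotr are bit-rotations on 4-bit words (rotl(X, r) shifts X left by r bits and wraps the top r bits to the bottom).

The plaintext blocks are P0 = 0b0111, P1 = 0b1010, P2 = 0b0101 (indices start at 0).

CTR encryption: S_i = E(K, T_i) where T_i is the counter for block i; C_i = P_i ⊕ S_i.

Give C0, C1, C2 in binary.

C0 = 0b0011, C1 = 0b0101, C2 = 0b0010

C0: T = 0b1011, S = E(K, T) = 0b0100; 0b0111 ⊕ 0b0100 = 0b0011.
C1: T = 0b1100, S = E(K, T) = 0b1111; 0b1010 ⊕ 0b1111 = 0b0101.
C2: T = 0b1101, S = E(K, T) = 0b0111; 0b0101 ⊕ 0b0111 = 0b0010.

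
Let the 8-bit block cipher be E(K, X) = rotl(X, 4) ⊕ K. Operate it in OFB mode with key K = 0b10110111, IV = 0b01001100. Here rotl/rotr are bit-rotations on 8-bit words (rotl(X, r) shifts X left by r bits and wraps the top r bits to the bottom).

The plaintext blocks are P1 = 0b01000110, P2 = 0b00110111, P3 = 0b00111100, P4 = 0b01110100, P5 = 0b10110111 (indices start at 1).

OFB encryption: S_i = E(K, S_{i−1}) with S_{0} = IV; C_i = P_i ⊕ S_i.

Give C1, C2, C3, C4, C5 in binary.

C1 = 0b00110101, C2 = 0b10110111, C3 = 0b10000011, C4 = 0b00111000, C5 = 0b11000100

C1: S = E(K, 0b01001100) = 0b01110011; 0b01000110 ⊕ 0b01110011 = 0b00110101.
C2: S = E(K, 0b01110011) = 0b10000000; 0b00110111 ⊕ 0b10000000 = 0b10110111.
C3: S = E(K, 0b10000000) = 0b10111111; 0b00111100 ⊕ 0b10111111 = 0b10000011.
C4: S = E(K, 0b10111111) = 0b01001100; 0b01110100 ⊕ 0b01001100 = 0b00111000.
C5: S = E(K, 0b01001100) = 0b01110011; 0b10110111 ⊕ 0b01110011 = 0b11000100.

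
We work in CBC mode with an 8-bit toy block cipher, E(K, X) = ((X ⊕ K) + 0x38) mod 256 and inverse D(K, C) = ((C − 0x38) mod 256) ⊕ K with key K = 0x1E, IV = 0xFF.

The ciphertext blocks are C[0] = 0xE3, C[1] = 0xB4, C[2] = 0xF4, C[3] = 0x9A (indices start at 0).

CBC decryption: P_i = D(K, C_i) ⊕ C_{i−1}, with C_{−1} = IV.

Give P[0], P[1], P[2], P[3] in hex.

P[0] = 0x4A, P[1] = 0x81, P[2] = 0x16, P[3] = 0x88

P[0]: D(K, 0xE3) = 0xB5; 0xB5 ⊕ 0xFF = 0x4A.
P[1]: D(K, 0xB4) = 0x62; 0x62 ⊕ 0xE3 = 0x81.
P[2]: D(K, 0xF4) = 0xA2; 0xA2 ⊕ 0xB4 = 0x16.
P[3]: D(K, 0x9A) = 0x7C; 0x7C ⊕ 0xF4 = 0x88.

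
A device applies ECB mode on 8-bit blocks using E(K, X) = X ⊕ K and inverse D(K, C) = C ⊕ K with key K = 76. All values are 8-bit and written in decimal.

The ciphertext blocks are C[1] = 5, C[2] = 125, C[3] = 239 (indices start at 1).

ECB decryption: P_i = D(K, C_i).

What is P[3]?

P[3] = 163

P[3]: D(K, 239) = 163.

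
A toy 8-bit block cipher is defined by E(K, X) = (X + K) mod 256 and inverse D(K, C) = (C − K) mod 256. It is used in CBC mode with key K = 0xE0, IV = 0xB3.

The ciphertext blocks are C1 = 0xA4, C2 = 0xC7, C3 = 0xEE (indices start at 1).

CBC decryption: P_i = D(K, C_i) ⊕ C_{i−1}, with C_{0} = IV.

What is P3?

P3 = 0xC9

P3: D(K, 0xEE) = 0x0E; 0x0E ⊕ 0xC7 = 0xC9.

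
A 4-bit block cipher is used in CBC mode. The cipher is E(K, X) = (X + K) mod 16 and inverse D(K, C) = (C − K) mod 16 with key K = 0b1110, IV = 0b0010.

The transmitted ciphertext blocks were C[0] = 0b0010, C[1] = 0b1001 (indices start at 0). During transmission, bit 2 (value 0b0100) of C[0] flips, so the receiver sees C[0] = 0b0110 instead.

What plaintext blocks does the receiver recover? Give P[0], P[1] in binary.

CBC decryption: P_i = D(K, C_i) ⊕ C_{i−1}, with C_{−1} = IV.
Only C[0] changed, to 0b0110. In CBC, a change in C_i garbles P_i and flips the same bit in P_{i+1}. Decrypting the received ciphertext:
P[0]: D(K, 0b0110) = 0b1000; 0b1000 ⊕ 0b0010 = 0b1010.
P[1]: D(K, 0b1001) = 0b1011; 0b1011 ⊕ 0b0110 = 0b1101.
Blocks that differ from the original plaintext: P[0], P[1].

P[0] = 0b1010, P[1] = 0b1101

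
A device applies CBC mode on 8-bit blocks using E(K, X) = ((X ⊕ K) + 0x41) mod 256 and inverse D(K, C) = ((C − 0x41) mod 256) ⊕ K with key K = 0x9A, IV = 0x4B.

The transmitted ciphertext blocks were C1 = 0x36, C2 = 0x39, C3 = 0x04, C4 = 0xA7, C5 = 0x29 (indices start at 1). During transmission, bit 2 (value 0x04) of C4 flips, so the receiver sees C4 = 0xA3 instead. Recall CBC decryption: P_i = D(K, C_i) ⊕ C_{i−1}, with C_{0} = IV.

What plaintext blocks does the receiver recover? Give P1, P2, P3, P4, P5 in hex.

P1 = 0x24, P2 = 0x54, P3 = 0x60, P4 = 0xFC, P5 = 0xD1

Only C4 changed, to 0xA3. In CBC, a change in C_i garbles P_i and flips the same bit in P_{i+1}. Decrypting the received ciphertext:
P1: D(K, 0x36) = 0x6F; 0x6F ⊕ 0x4B = 0x24.
P2: D(K, 0x39) = 0x62; 0x62 ⊕ 0x36 = 0x54.
P3: D(K, 0x04) = 0x59; 0x59 ⊕ 0x39 = 0x60.
P4: D(K, 0xA3) = 0xF8; 0xF8 ⊕ 0x04 = 0xFC.
P5: D(K, 0x29) = 0x72; 0x72 ⊕ 0xA3 = 0xD1.
Blocks that differ from the original plaintext: P4, P5.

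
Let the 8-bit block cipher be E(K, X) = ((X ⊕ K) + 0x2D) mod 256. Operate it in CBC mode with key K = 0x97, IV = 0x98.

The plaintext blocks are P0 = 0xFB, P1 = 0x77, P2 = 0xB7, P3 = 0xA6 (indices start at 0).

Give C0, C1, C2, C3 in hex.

CBC encryption: C_i = E(K, P_i ⊕ C_{i−1}), with C_{−1} = IV.
C0: P0 ⊕ 0x98 = 0x63; E(K, 0x63) = 0x21.
C1: P1 ⊕ 0x21 = 0x56; E(K, 0x56) = 0xEE.
C2: P2 ⊕ 0xEE = 0x59; E(K, 0x59) = 0xFB.
C3: P3 ⊕ 0xFB = 0x5D; E(K, 0x5D) = 0xF7.

C0 = 0x21, C1 = 0xEE, C2 = 0xFB, C3 = 0xF7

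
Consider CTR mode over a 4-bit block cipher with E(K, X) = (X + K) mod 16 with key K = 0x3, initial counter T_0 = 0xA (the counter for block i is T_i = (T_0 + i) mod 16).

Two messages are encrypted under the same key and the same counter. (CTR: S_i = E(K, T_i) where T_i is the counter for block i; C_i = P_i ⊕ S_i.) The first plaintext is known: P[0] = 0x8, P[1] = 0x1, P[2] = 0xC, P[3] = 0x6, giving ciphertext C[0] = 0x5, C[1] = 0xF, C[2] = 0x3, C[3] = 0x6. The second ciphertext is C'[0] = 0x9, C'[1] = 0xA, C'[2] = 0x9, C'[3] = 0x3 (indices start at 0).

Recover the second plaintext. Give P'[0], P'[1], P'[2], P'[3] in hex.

P'[0] = 0x4, P'[1] = 0x4, P'[2] = 0x6, P'[3] = 0x3

In CTR with a reused counter, both messages share the same keystream S_i, so C_i ⊕ C'_i = P_i ⊕ P'_i and thus P'_i = P_i ⊕ C_i ⊕ C'_i.
P'[0]: 0x8 ⊕ 0x5 ⊕ 0x9 = 0x4.
P'[1]: 0x1 ⊕ 0xF ⊕ 0xA = 0x4.
P'[2]: 0xC ⊕ 0x3 ⊕ 0x9 = 0x6.
P'[3]: 0x6 ⊕ 0x6 ⊕ 0x3 = 0x3.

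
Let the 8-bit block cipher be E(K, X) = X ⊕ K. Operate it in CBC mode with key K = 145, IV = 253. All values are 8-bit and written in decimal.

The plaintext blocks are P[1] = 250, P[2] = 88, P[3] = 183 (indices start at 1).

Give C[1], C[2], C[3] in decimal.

CBC encryption: C_i = E(K, P_i ⊕ C_{i−1}), with C_{0} = IV.
C[1]: P[1] ⊕ 253 = 7; E(K, 7) = 150.
C[2]: P[2] ⊕ 150 = 206; E(K, 206) = 95.
C[3]: P[3] ⊕ 95 = 232; E(K, 232) = 121.

C[1] = 150, C[2] = 95, C[3] = 121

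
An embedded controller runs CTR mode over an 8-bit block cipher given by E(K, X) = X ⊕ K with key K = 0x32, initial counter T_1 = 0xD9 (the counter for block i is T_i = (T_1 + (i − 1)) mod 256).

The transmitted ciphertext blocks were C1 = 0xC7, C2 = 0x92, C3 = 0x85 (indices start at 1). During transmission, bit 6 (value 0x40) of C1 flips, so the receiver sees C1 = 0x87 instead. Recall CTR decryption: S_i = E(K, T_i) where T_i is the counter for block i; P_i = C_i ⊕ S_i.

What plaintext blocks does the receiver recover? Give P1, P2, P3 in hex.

Only C1 changed, to 0x87. In CTR, a change in C_i flips the same bit in P_i only; the keystream is unaffected. Decrypting the received ciphertext:
P1: T = 0xD9, S = E(K, T) = 0xEB; 0x87 ⊕ 0xEB = 0x6C.
P2: T = 0xDA, S = E(K, T) = 0xE8; 0x92 ⊕ 0xE8 = 0x7A.
P3: T = 0xDB, S = E(K, T) = 0xE9; 0x85 ⊕ 0xE9 = 0x6C.
Blocks that differ from the original plaintext: P1.

P1 = 0x6C, P2 = 0x7A, P3 = 0x6C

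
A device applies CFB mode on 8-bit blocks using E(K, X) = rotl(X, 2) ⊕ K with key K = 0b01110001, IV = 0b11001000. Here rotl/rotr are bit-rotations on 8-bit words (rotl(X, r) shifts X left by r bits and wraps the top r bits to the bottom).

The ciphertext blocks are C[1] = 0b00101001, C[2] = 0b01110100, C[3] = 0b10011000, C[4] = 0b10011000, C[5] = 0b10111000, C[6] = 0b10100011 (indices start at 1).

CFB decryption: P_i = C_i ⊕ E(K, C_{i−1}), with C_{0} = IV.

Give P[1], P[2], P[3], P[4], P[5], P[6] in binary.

P[1]: E(K, 0b11001000) = 0b01010010; 0b00101001 ⊕ 0b01010010 = 0b01111011.
P[2]: E(K, 0b00101001) = 0b11010101; 0b01110100 ⊕ 0b11010101 = 0b10100001.
P[3]: E(K, 0b01110100) = 0b10100000; 0b10011000 ⊕ 0b10100000 = 0b00111000.
P[4]: E(K, 0b10011000) = 0b00010011; 0b10011000 ⊕ 0b00010011 = 0b10001011.
P[5]: E(K, 0b10011000) = 0b00010011; 0b10111000 ⊕ 0b00010011 = 0b10101011.
P[6]: E(K, 0b10111000) = 0b10010011; 0b10100011 ⊕ 0b10010011 = 0b00110000.

P[1] = 0b01111011, P[2] = 0b10100001, P[3] = 0b00111000, P[4] = 0b10001011, P[5] = 0b10101011, P[6] = 0b00110000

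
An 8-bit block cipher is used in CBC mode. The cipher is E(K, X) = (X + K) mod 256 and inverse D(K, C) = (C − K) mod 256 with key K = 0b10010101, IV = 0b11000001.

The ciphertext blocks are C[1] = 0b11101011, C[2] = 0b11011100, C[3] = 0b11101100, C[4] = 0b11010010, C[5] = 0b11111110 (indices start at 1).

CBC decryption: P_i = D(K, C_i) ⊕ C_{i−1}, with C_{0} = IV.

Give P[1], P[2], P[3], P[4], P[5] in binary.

P[1] = 0b10010111, P[2] = 0b10101100, P[3] = 0b10001011, P[4] = 0b11010001, P[5] = 0b10111011

P[1]: D(K, 0b11101011) = 0b01010110; 0b01010110 ⊕ 0b11000001 = 0b10010111.
P[2]: D(K, 0b11011100) = 0b01000111; 0b01000111 ⊕ 0b11101011 = 0b10101100.
P[3]: D(K, 0b11101100) = 0b01010111; 0b01010111 ⊕ 0b11011100 = 0b10001011.
P[4]: D(K, 0b11010010) = 0b00111101; 0b00111101 ⊕ 0b11101100 = 0b11010001.
P[5]: D(K, 0b11111110) = 0b01101001; 0b01101001 ⊕ 0b11010010 = 0b10111011.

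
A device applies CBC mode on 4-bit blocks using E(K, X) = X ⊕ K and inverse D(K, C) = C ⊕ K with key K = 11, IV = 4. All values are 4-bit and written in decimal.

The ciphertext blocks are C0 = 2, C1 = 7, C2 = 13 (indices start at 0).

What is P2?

CBC decryption: P_i = D(K, C_i) ⊕ C_{i−1}, with C_{−1} = IV.
P2: D(K, 13) = 6; 6 ⊕ 7 = 1.

P2 = 1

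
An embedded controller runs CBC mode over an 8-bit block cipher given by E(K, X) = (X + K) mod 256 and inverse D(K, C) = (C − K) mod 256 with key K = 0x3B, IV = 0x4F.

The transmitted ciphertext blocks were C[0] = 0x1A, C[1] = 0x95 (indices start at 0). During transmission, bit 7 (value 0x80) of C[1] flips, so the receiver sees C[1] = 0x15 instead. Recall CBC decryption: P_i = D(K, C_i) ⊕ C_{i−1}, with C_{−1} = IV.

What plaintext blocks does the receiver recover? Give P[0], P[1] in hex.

P[0] = 0x90, P[1] = 0xC0

Only C[1] changed, to 0x15. In CBC, a change in C_i garbles P_i and flips the same bit in P_{i+1}. Decrypting the received ciphertext:
P[0]: D(K, 0x1A) = 0xDF; 0xDF ⊕ 0x4F = 0x90.
P[1]: D(K, 0x15) = 0xDA; 0xDA ⊕ 0x1A = 0xC0.
Blocks that differ from the original plaintext: P[1].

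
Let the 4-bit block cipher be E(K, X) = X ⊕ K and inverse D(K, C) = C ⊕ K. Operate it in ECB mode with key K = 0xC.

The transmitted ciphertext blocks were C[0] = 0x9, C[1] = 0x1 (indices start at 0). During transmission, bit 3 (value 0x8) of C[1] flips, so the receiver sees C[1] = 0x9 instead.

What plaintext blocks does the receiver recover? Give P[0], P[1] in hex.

P[0] = 0x5, P[1] = 0x5

ECB decryption: P_i = D(K, C_i).
Only C[1] changed, to 0x9. In ECB, a change in C_i affects only P_i. Decrypting the received ciphertext:
P[0]: D(K, 0x9) = 0x5.
P[1]: D(K, 0x9) = 0x5.
Blocks that differ from the original plaintext: P[1].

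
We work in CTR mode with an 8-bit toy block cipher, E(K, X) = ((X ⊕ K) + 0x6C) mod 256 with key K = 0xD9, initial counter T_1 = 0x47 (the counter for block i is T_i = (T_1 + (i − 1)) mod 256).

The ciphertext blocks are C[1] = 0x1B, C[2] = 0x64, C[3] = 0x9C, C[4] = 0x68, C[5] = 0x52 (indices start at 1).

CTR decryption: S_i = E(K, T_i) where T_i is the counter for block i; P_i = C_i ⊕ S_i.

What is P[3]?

P[3]: T = 0x49, S = E(K, T) = 0xFC; 0x9C ⊕ 0xFC = 0x60.

P[3] = 0x60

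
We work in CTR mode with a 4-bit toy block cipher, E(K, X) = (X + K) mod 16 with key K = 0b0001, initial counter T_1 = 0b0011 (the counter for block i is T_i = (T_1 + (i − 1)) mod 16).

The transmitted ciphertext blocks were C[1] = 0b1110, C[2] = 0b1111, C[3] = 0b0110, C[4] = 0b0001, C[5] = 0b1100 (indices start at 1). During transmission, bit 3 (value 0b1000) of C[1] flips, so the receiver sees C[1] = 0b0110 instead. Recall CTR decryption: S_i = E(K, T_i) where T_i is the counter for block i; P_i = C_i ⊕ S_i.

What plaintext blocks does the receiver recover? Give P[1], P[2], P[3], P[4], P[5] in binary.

P[1] = 0b0010, P[2] = 0b1010, P[3] = 0b0000, P[4] = 0b0110, P[5] = 0b0100

Only C[1] changed, to 0b0110. In CTR, a change in C_i flips the same bit in P_i only; the keystream is unaffected. Decrypting the received ciphertext:
P[1]: T = 0b0011, S = E(K, T) = 0b0100; 0b0110 ⊕ 0b0100 = 0b0010.
P[2]: T = 0b0100, S = E(K, T) = 0b0101; 0b1111 ⊕ 0b0101 = 0b1010.
P[3]: T = 0b0101, S = E(K, T) = 0b0110; 0b0110 ⊕ 0b0110 = 0b0000.
P[4]: T = 0b0110, S = E(K, T) = 0b0111; 0b0001 ⊕ 0b0111 = 0b0110.
P[5]: T = 0b0111, S = E(K, T) = 0b1000; 0b1100 ⊕ 0b1000 = 0b0100.
Blocks that differ from the original plaintext: P[1].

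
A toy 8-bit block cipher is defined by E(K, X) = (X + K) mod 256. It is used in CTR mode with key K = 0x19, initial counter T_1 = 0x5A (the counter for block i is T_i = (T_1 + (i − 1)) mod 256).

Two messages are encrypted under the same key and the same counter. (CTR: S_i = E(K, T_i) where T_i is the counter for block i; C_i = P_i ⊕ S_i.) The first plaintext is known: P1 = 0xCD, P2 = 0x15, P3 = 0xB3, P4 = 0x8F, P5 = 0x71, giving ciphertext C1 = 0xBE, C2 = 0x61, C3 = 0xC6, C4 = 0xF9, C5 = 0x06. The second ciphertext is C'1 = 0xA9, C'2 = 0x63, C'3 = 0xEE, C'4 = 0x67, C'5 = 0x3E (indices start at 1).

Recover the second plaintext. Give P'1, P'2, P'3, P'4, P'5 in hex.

P'1 = 0xDA, P'2 = 0x17, P'3 = 0x9B, P'4 = 0x11, P'5 = 0x49

In CTR with a reused counter, both messages share the same keystream S_i, so C_i ⊕ C'_i = P_i ⊕ P'_i and thus P'_i = P_i ⊕ C_i ⊕ C'_i.
P'1: 0xCD ⊕ 0xBE ⊕ 0xA9 = 0xDA.
P'2: 0x15 ⊕ 0x61 ⊕ 0x63 = 0x17.
P'3: 0xB3 ⊕ 0xC6 ⊕ 0xEE = 0x9B.
P'4: 0x8F ⊕ 0xF9 ⊕ 0x67 = 0x11.
P'5: 0x71 ⊕ 0x06 ⊕ 0x3E = 0x49.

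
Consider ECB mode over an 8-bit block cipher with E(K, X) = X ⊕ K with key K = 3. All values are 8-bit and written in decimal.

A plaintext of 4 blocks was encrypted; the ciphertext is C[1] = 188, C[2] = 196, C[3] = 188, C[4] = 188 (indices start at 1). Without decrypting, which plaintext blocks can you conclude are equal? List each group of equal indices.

P[1] = P[3] = P[4]

ECB encrypts each block independently with the same key, so equal ciphertext blocks imply equal plaintext blocks.
C[1] = C[3] = C[4] = 188, so P[1] = P[3] = P[4].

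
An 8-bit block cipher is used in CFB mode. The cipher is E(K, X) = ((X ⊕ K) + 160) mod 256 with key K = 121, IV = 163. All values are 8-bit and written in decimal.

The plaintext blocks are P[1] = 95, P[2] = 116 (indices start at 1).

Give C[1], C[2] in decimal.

CFB encryption: C_i = P_i ⊕ E(K, C_{i−1}), with C_{0} = IV.
C[1]: E(K, 163) = 122; 95 ⊕ 122 = 37.
C[2]: E(K, 37) = 252; 116 ⊕ 252 = 136.

C[1] = 37, C[2] = 136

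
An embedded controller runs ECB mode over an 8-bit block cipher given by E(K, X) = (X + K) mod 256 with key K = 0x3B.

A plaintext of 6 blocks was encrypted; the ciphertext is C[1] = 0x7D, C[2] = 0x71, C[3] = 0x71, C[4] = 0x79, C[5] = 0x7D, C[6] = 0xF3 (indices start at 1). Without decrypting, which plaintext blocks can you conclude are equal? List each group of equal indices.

ECB encrypts each block independently with the same key, so equal ciphertext blocks imply equal plaintext blocks.
C[1] = C[5] = 0x7D, so P[1] = P[5].
C[2] = C[3] = 0x71, so P[2] = P[3].

P[1] = P[5]; P[2] = P[3]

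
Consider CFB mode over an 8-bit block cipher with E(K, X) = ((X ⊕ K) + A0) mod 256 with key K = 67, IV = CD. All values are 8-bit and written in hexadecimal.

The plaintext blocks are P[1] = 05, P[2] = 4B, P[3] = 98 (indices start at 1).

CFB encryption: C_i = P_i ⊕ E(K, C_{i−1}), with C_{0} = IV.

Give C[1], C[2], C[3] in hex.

C[1]: E(K, CD) = 4A; 05 ⊕ 4A = 4F.
C[2]: E(K, 4F) = C8; 4B ⊕ C8 = 83.
C[3]: E(K, 83) = 84; 98 ⊕ 84 = 1C.

C[1] = 4F, C[2] = 83, C[3] = 1C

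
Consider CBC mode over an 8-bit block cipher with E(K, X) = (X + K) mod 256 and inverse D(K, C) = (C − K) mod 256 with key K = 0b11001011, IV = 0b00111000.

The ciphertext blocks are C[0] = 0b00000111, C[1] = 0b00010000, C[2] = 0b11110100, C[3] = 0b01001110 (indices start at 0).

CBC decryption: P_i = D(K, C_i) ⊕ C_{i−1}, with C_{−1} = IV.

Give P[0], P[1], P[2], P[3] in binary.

P[0]: D(K, 0b00000111) = 0b00111100; 0b00111100 ⊕ 0b00111000 = 0b00000100.
P[1]: D(K, 0b00010000) = 0b01000101; 0b01000101 ⊕ 0b00000111 = 0b01000010.
P[2]: D(K, 0b11110100) = 0b00101001; 0b00101001 ⊕ 0b00010000 = 0b00111001.
P[3]: D(K, 0b01001110) = 0b10000011; 0b10000011 ⊕ 0b11110100 = 0b01110111.

P[0] = 0b00000100, P[1] = 0b01000010, P[2] = 0b00111001, P[3] = 0b01110111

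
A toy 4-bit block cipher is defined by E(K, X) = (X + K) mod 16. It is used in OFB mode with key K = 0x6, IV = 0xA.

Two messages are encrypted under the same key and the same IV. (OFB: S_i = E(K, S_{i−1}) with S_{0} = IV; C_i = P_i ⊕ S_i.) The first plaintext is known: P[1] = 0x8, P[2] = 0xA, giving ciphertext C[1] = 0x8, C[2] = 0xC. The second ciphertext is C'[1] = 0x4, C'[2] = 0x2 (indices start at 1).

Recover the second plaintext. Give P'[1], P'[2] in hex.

In OFB with a reused IV, both messages share the same keystream S_i, so C_i ⊕ C'_i = P_i ⊕ P'_i and thus P'_i = P_i ⊕ C_i ⊕ C'_i.
P'[1]: 0x8 ⊕ 0x8 ⊕ 0x4 = 0x4.
P'[2]: 0xA ⊕ 0xC ⊕ 0x2 = 0x4.

P'[1] = 0x4, P'[2] = 0x4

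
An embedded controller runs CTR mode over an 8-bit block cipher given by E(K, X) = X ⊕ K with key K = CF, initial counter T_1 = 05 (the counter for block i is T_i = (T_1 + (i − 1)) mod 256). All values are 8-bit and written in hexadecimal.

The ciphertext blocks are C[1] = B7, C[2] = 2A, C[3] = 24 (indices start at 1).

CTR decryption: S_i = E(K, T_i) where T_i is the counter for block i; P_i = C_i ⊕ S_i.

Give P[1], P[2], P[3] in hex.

P[1] = 7D, P[2] = E3, P[3] = EC

P[1]: T = 05, S = E(K, T) = CA; B7 ⊕ CA = 7D.
P[2]: T = 06, S = E(K, T) = C9; 2A ⊕ C9 = E3.
P[3]: T = 07, S = E(K, T) = C8; 24 ⊕ C8 = EC.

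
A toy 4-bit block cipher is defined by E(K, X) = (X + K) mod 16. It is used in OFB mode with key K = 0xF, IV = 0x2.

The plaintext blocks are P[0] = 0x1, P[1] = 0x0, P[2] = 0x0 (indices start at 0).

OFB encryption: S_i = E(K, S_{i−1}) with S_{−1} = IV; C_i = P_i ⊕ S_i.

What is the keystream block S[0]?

C[0]: S = E(K, 0x2) = 0x1; 0x1 ⊕ 0x1 = 0x0.
So S[0] = 0x1.

0x1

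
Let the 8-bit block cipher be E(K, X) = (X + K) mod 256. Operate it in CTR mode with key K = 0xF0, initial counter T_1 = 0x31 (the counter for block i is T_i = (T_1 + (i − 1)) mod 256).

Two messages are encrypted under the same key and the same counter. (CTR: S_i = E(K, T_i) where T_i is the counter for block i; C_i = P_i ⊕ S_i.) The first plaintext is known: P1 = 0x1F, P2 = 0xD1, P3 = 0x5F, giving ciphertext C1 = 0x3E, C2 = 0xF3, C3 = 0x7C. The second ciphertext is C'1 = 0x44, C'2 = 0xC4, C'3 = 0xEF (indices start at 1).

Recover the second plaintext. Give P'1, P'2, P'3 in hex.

In CTR with a reused counter, both messages share the same keystream S_i, so C_i ⊕ C'_i = P_i ⊕ P'_i and thus P'_i = P_i ⊕ C_i ⊕ C'_i.
P'1: 0x1F ⊕ 0x3E ⊕ 0x44 = 0x65.
P'2: 0xD1 ⊕ 0xF3 ⊕ 0xC4 = 0xE6.
P'3: 0x5F ⊕ 0x7C ⊕ 0xEF = 0xCC.

P'1 = 0x65, P'2 = 0xE6, P'3 = 0xCC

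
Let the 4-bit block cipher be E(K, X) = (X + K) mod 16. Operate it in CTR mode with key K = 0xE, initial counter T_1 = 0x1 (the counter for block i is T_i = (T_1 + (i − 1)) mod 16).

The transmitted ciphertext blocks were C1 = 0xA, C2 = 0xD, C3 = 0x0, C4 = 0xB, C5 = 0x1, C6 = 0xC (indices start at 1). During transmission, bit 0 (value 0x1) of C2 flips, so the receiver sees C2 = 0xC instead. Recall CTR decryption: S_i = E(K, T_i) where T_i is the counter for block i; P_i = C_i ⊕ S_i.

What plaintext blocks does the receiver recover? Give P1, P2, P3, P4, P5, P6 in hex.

Only C2 changed, to 0xC. In CTR, a change in C_i flips the same bit in P_i only; the keystream is unaffected. Decrypting the received ciphertext:
P1: T = 0x1, S = E(K, T) = 0xF; 0xA ⊕ 0xF = 0x5.
P2: T = 0x2, S = E(K, T) = 0x0; 0xC ⊕ 0x0 = 0xC.
P3: T = 0x3, S = E(K, T) = 0x1; 0x0 ⊕ 0x1 = 0x1.
P4: T = 0x4, S = E(K, T) = 0x2; 0xB ⊕ 0x2 = 0x9.
P5: T = 0x5, S = E(K, T) = 0x3; 0x1 ⊕ 0x3 = 0x2.
P6: T = 0x6, S = E(K, T) = 0x4; 0xC ⊕ 0x4 = 0x8.
Blocks that differ from the original plaintext: P2.

P1 = 0x5, P2 = 0xC, P3 = 0x1, P4 = 0x9, P5 = 0x2, P6 = 0x8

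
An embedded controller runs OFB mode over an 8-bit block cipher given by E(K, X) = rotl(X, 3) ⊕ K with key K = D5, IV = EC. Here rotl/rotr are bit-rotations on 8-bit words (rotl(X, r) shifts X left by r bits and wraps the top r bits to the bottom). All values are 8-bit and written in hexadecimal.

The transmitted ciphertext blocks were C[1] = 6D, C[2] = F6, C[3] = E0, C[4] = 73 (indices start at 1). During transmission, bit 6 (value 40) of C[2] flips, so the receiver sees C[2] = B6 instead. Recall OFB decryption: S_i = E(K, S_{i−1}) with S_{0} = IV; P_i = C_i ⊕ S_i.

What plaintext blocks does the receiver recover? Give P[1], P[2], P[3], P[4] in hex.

P[1] = DF, P[2] = F6, P[3] = 37, P[4] = 18

Only C[2] changed, to B6. In OFB, a change in C_i flips the same bit in P_i only; the keystream is unaffected. Decrypting the received ciphertext:
P[1]: S = E(K, EC) = B2; 6D ⊕ B2 = DF.
P[2]: S = E(K, B2) = 40; B6 ⊕ 40 = F6.
P[3]: S = E(K, 40) = D7; E0 ⊕ D7 = 37.
P[4]: S = E(K, D7) = 6B; 73 ⊕ 6B = 18.
Blocks that differ from the original plaintext: P[2].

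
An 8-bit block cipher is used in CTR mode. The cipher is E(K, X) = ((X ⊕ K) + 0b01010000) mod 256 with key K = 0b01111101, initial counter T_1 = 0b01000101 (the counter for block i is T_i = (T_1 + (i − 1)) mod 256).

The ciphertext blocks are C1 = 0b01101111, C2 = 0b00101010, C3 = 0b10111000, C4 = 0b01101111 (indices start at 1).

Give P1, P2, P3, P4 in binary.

CTR decryption: S_i = E(K, T_i) where T_i is the counter for block i; P_i = C_i ⊕ S_i.
P1: T = 0b01000101, S = E(K, T) = 0b10001000; 0b01101111 ⊕ 0b10001000 = 0b11100111.
P2: T = 0b01000110, S = E(K, T) = 0b10001011; 0b00101010 ⊕ 0b10001011 = 0b10100001.
P3: T = 0b01000111, S = E(K, T) = 0b10001010; 0b10111000 ⊕ 0b10001010 = 0b00110010.
P4: T = 0b01001000, S = E(K, T) = 0b10000101; 0b01101111 ⊕ 0b10000101 = 0b11101010.

P1 = 0b11100111, P2 = 0b10100001, P3 = 0b00110010, P4 = 0b11101010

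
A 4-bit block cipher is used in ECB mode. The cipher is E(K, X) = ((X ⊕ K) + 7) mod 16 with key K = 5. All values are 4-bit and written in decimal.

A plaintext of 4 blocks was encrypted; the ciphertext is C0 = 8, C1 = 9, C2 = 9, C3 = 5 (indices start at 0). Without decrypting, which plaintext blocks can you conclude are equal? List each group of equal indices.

P1 = P2

ECB encrypts each block independently with the same key, so equal ciphertext blocks imply equal plaintext blocks.
C1 = C2 = 9, so P1 = P2.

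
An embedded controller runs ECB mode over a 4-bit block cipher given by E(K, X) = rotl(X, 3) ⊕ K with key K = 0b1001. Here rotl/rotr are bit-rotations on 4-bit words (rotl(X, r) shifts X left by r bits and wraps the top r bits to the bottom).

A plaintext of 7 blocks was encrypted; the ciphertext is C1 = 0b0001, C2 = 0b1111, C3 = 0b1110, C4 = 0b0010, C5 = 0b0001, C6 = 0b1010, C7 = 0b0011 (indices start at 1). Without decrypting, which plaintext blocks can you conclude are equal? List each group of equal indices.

ECB encrypts each block independently with the same key, so equal ciphertext blocks imply equal plaintext blocks.
C1 = C5 = 0b0001, so P1 = P5.

P1 = P5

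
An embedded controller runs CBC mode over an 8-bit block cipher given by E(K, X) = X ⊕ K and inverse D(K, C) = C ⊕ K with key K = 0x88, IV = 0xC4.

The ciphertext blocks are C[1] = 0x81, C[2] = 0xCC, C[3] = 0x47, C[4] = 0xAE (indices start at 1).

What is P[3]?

CBC decryption: P_i = D(K, C_i) ⊕ C_{i−1}, with C_{0} = IV.
P[3]: D(K, 0x47) = 0xCF; 0xCF ⊕ 0xCC = 0x03.

P[3] = 0x03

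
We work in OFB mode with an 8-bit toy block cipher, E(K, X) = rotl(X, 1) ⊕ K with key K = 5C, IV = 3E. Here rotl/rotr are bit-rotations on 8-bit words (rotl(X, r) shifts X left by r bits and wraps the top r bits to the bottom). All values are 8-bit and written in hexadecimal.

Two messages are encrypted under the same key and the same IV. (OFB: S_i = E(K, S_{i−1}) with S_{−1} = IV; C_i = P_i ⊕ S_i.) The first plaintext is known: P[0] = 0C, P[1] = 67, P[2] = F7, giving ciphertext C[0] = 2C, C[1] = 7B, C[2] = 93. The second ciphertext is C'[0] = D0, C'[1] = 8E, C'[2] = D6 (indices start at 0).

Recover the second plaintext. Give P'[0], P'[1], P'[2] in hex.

In OFB with a reused IV, both messages share the same keystream S_i, so C_i ⊕ C'_i = P_i ⊕ P'_i and thus P'_i = P_i ⊕ C_i ⊕ C'_i.
P'[0]: 0C ⊕ 2C ⊕ D0 = F0.
P'[1]: 67 ⊕ 7B ⊕ 8E = 92.
P'[2]: F7 ⊕ 93 ⊕ D6 = B2.

P'[0] = F0, P'[1] = 92, P'[2] = B2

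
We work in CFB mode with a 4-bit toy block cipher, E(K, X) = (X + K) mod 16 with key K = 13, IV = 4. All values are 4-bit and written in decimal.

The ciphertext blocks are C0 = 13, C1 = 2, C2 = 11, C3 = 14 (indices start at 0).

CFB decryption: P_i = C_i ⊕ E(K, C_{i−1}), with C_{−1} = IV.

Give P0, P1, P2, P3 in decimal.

P0: E(K, 4) = 1; 13 ⊕ 1 = 12.
P1: E(K, 13) = 10; 2 ⊕ 10 = 8.
P2: E(K, 2) = 15; 11 ⊕ 15 = 4.
P3: E(K, 11) = 8; 14 ⊕ 8 = 6.

P0 = 12, P1 = 8, P2 = 4, P3 = 6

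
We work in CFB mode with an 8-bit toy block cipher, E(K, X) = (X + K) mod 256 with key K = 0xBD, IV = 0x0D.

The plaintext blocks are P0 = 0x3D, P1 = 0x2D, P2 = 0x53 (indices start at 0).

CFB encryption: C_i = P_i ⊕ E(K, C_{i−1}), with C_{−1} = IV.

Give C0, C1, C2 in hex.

C0 = 0xF7, C1 = 0x99, C2 = 0x05

C0: E(K, 0x0D) = 0xCA; 0x3D ⊕ 0xCA = 0xF7.
C1: E(K, 0xF7) = 0xB4; 0x2D ⊕ 0xB4 = 0x99.
C2: E(K, 0x99) = 0x56; 0x53 ⊕ 0x56 = 0x05.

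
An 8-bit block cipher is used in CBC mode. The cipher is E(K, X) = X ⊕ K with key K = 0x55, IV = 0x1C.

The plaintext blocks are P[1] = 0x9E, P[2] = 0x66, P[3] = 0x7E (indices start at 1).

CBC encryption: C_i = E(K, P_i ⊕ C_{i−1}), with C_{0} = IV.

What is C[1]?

C[1] = 0xD7

C[1]: P[1] ⊕ 0x1C = 0x82; E(K, 0x82) = 0xD7.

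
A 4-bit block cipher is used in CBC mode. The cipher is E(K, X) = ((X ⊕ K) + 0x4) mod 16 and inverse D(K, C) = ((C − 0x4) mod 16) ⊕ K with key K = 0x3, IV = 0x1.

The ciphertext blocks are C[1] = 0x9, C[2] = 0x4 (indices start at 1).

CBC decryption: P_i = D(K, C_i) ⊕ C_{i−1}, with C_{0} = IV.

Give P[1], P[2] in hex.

P[1] = 0x7, P[2] = 0xA

P[1]: D(K, 0x9) = 0x6; 0x6 ⊕ 0x1 = 0x7.
P[2]: D(K, 0x4) = 0x3; 0x3 ⊕ 0x9 = 0xA.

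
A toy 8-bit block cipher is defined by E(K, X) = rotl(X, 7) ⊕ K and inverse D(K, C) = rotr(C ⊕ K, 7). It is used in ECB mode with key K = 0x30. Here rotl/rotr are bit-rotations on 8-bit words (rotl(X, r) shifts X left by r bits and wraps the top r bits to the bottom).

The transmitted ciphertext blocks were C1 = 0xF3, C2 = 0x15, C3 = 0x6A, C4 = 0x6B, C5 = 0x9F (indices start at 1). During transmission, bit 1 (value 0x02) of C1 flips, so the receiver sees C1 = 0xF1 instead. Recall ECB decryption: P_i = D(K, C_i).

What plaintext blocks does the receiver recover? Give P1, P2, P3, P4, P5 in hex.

Only C1 changed, to 0xF1. In ECB, a change in C_i affects only P_i. Decrypting the received ciphertext:
P1: D(K, 0xF1) = 0x83.
P2: D(K, 0x15) = 0x4A.
P3: D(K, 0x6A) = 0xB4.
P4: D(K, 0x6B) = 0xB6.
P5: D(K, 0x9F) = 0x5F.
Blocks that differ from the original plaintext: P1.

P1 = 0x83, P2 = 0x4A, P3 = 0xB4, P4 = 0xB6, P5 = 0x5F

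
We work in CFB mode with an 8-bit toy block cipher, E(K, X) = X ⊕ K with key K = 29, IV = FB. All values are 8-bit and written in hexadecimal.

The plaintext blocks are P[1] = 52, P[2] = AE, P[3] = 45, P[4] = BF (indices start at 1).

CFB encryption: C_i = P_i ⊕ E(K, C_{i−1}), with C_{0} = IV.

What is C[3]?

C[1]: E(K, FB) = D2; 52 ⊕ D2 = 80.
C[2]: E(K, 80) = A9; AE ⊕ A9 = 07.
C[3]: E(K, 07) = 2E; 45 ⊕ 2E = 6B.

C[3] = 6B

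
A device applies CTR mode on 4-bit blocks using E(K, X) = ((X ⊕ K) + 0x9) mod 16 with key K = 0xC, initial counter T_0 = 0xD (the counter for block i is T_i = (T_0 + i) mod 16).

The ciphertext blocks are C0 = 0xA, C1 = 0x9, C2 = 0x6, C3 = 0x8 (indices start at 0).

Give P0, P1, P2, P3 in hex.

P0 = 0x0, P1 = 0x2, P2 = 0xA, P3 = 0xD

CTR decryption: S_i = E(K, T_i) where T_i is the counter for block i; P_i = C_i ⊕ S_i.
P0: T = 0xD, S = E(K, T) = 0xA; 0xA ⊕ 0xA = 0x0.
P1: T = 0xE, S = E(K, T) = 0xB; 0x9 ⊕ 0xB = 0x2.
P2: T = 0xF, S = E(K, T) = 0xC; 0x6 ⊕ 0xC = 0xA.
P3: T = 0x0, S = E(K, T) = 0x5; 0x8 ⊕ 0x5 = 0xD.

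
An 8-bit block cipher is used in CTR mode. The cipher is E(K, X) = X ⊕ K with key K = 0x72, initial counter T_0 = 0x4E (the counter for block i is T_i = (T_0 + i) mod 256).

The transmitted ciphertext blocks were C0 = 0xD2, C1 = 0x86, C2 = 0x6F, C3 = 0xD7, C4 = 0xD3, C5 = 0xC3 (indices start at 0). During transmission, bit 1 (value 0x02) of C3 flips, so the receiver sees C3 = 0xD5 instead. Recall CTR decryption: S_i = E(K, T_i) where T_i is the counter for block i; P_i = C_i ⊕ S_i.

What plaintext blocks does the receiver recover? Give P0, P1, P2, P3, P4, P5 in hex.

P0 = 0xEE, P1 = 0xBB, P2 = 0x4D, P3 = 0xF6, P4 = 0xF3, P5 = 0xE2

Only C3 changed, to 0xD5. In CTR, a change in C_i flips the same bit in P_i only; the keystream is unaffected. Decrypting the received ciphertext:
P0: T = 0x4E, S = E(K, T) = 0x3C; 0xD2 ⊕ 0x3C = 0xEE.
P1: T = 0x4F, S = E(K, T) = 0x3D; 0x86 ⊕ 0x3D = 0xBB.
P2: T = 0x50, S = E(K, T) = 0x22; 0x6F ⊕ 0x22 = 0x4D.
P3: T = 0x51, S = E(K, T) = 0x23; 0xD5 ⊕ 0x23 = 0xF6.
P4: T = 0x52, S = E(K, T) = 0x20; 0xD3 ⊕ 0x20 = 0xF3.
P5: T = 0x53, S = E(K, T) = 0x21; 0xC3 ⊕ 0x21 = 0xE2.
Blocks that differ from the original plaintext: P3.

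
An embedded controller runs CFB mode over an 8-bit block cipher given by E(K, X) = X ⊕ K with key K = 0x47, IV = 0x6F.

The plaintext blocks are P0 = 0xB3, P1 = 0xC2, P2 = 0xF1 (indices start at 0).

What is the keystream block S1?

0xDC

CFB encryption: C_i = P_i ⊕ E(K, C_{i−1}), with C_{−1} = IV.
C0: E(K, 0x6F) = 0x28; 0xB3 ⊕ 0x28 = 0x9B.
C1: E(K, 0x9B) = 0xDC; 0xC2 ⊕ 0xDC = 0x1E.
So S1 = 0xDC.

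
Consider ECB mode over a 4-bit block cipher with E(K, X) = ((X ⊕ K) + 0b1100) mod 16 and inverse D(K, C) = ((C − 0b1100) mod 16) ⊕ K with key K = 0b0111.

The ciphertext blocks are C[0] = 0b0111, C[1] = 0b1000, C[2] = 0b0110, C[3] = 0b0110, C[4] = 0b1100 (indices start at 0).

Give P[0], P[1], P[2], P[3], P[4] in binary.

ECB decryption: P_i = D(K, C_i).
P[0]: D(K, 0b0111) = 0b1100.
P[1]: D(K, 0b1000) = 0b1011.
P[2]: D(K, 0b0110) = 0b1101.
P[3]: D(K, 0b0110) = 0b1101.
P[4]: D(K, 0b1100) = 0b0111.

P[0] = 0b1100, P[1] = 0b1011, P[2] = 0b1101, P[3] = 0b1101, P[4] = 0b0111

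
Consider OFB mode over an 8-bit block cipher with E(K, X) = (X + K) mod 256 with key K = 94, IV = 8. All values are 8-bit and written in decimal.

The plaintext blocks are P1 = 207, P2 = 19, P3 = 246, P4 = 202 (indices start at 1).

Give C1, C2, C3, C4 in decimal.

C1 = 169, C2 = 215, C3 = 212, C4 = 74

OFB encryption: S_i = E(K, S_{i−1}) with S_{0} = IV; C_i = P_i ⊕ S_i.
C1: S = E(K, 8) = 102; 207 ⊕ 102 = 169.
C2: S = E(K, 102) = 196; 19 ⊕ 196 = 215.
C3: S = E(K, 196) = 34; 246 ⊕ 34 = 212.
C4: S = E(K, 34) = 128; 202 ⊕ 128 = 74.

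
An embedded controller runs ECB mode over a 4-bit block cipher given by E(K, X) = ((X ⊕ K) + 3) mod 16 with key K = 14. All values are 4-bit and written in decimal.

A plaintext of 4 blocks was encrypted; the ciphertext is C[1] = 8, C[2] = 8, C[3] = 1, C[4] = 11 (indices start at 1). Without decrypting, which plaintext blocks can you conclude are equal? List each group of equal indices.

P[1] = P[2]

ECB encrypts each block independently with the same key, so equal ciphertext blocks imply equal plaintext blocks.
C[1] = C[2] = 8, so P[1] = P[2].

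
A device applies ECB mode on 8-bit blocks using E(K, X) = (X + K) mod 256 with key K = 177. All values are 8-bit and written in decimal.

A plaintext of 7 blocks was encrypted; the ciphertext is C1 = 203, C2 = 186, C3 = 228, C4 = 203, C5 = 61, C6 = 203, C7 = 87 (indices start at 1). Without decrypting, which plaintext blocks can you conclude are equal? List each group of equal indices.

P1 = P4 = P6

ECB encrypts each block independently with the same key, so equal ciphertext blocks imply equal plaintext blocks.
C1 = C4 = C6 = 203, so P1 = P4 = P6.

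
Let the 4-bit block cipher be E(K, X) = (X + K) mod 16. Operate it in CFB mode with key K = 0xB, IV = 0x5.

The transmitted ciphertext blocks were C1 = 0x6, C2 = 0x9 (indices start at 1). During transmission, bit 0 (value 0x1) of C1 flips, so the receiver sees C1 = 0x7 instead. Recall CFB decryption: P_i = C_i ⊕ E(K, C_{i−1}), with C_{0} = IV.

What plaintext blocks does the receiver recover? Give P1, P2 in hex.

Only C1 changed, to 0x7. In CFB, a change in C_i flips the same bit in P_i and garbles P_{i+1}. Decrypting the received ciphertext:
P1: E(K, 0x5) = 0x0; 0x7 ⊕ 0x0 = 0x7.
P2: E(K, 0x7) = 0x2; 0x9 ⊕ 0x2 = 0xB.
Blocks that differ from the original plaintext: P1, P2.

P1 = 0x7, P2 = 0xB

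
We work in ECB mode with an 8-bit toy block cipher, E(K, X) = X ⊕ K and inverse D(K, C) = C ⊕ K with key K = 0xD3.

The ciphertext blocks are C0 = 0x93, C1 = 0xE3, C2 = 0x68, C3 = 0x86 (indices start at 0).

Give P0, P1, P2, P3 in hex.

P0 = 0x40, P1 = 0x30, P2 = 0xBB, P3 = 0x55

ECB decryption: P_i = D(K, C_i).
P0: D(K, 0x93) = 0x40.
P1: D(K, 0xE3) = 0x30.
P2: D(K, 0x68) = 0xBB.
P3: D(K, 0x86) = 0x55.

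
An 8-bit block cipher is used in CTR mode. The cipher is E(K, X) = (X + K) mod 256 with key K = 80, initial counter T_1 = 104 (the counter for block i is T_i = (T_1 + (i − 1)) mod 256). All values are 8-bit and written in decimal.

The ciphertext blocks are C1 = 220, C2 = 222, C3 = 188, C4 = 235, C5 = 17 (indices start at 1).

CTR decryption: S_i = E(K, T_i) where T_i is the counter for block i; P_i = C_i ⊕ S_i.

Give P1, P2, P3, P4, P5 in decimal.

P1: T = 104, S = E(K, T) = 184; 220 ⊕ 184 = 100.
P2: T = 105, S = E(K, T) = 185; 222 ⊕ 185 = 103.
P3: T = 106, S = E(K, T) = 186; 188 ⊕ 186 = 6.
P4: T = 107, S = E(K, T) = 187; 235 ⊕ 187 = 80.
P5: T = 108, S = E(K, T) = 188; 17 ⊕ 188 = 173.

P1 = 100, P2 = 103, P3 = 6, P4 = 80, P5 = 173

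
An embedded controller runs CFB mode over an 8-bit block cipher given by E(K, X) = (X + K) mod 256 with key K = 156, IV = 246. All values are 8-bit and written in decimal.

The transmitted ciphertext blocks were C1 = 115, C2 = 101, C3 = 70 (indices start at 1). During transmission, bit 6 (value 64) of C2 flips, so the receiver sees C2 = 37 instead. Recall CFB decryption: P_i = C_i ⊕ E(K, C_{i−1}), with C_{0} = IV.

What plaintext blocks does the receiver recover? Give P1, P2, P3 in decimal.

P1 = 225, P2 = 42, P3 = 135

Only C2 changed, to 37. In CFB, a change in C_i flips the same bit in P_i and garbles P_{i+1}. Decrypting the received ciphertext:
P1: E(K, 246) = 146; 115 ⊕ 146 = 225.
P2: E(K, 115) = 15; 37 ⊕ 15 = 42.
P3: E(K, 37) = 193; 70 ⊕ 193 = 135.
Blocks that differ from the original plaintext: P2, P3.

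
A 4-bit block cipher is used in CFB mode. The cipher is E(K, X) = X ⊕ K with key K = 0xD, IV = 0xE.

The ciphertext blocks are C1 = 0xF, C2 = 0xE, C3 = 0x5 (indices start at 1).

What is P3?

P3 = 0x6

CFB decryption: P_i = C_i ⊕ E(K, C_{i−1}), with C_{0} = IV.
P3: E(K, 0xE) = 0x3; 0x5 ⊕ 0x3 = 0x6.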